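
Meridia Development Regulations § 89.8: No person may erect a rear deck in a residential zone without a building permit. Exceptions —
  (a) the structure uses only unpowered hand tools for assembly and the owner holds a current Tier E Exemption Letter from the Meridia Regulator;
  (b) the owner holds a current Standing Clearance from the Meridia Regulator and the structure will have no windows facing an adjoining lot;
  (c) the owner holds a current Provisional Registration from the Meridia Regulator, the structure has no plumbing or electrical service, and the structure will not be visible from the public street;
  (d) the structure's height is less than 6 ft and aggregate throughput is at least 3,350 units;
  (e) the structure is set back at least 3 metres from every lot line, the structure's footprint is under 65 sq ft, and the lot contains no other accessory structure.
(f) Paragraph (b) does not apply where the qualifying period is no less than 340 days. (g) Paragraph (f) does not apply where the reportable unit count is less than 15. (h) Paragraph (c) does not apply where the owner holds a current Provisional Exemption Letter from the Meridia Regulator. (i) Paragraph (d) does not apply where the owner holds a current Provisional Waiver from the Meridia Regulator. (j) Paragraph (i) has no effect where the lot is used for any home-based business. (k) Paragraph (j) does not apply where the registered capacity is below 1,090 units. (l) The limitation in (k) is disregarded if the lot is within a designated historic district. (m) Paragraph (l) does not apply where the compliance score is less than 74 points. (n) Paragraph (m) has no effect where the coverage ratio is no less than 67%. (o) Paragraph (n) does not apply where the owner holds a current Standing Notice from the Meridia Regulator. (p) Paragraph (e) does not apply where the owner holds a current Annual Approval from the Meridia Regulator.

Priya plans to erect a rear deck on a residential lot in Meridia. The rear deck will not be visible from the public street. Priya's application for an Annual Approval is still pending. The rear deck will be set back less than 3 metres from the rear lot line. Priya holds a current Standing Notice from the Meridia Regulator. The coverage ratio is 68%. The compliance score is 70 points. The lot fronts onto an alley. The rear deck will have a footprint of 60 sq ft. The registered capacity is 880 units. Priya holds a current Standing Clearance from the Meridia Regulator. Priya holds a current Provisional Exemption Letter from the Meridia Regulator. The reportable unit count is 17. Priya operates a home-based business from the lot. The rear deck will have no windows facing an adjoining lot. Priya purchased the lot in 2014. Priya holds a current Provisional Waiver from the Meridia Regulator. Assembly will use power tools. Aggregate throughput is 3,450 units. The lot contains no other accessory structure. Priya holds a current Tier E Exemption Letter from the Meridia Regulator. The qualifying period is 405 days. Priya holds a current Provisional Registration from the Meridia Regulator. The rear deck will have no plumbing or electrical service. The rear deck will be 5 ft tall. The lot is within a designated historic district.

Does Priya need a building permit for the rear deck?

Yes — Priya must obtain a building permit.

Exception (a) does not apply: assembly uses power tools.
All of (b)'s requirements are met (a current Standing Clearance is held; no windows face an adjoining lot). But: (f) operates — the qualifying period is 405 days, meeting the 340 days threshold. (g) is inapplicable (the reportable unit count is 17, not less than 15), so (f) stands. So (b) is unavailable.
All of (c)'s requirements are met (a current Provisional Registration is held; there is no plumbing or electrical service; the structure will not be visible from the street). But: (h) operates against (c): a current Provisional Exemption Letter is held. Exception (c) does not apply.
Exception (d) is satisfied on its face — the structure's height is 5 ft, less than the 6 ft limit; aggregate throughput is 3,450 units, meeting the 3,350 units threshold. But: (i) operates against (d): a current Provisional Waiver is held. (j) would limit (i) — a home-based business operates on the lot — but (k) sets (j) aside: (k) is engaged — the registered capacity is 880 units, below the 1,090 units limit. (l) would limit (k) — the lot is in a historic district — but (m) sets (l) aside: (m) operates — the compliance score is 70 points, less than the 74 points limit. (n) is triggered (the coverage ratio is 68%, meeting the 67% threshold), but is itself disapplied by (o): (o) operates — a current Standing Notice is held. Exception (d) does not apply.
Exception (e) requires that the structure is set back at least 3 metres from every lot line; but the rear setback is under 3 m, so (e) is unavailable.
Every exception is unavailable, so the rule governs.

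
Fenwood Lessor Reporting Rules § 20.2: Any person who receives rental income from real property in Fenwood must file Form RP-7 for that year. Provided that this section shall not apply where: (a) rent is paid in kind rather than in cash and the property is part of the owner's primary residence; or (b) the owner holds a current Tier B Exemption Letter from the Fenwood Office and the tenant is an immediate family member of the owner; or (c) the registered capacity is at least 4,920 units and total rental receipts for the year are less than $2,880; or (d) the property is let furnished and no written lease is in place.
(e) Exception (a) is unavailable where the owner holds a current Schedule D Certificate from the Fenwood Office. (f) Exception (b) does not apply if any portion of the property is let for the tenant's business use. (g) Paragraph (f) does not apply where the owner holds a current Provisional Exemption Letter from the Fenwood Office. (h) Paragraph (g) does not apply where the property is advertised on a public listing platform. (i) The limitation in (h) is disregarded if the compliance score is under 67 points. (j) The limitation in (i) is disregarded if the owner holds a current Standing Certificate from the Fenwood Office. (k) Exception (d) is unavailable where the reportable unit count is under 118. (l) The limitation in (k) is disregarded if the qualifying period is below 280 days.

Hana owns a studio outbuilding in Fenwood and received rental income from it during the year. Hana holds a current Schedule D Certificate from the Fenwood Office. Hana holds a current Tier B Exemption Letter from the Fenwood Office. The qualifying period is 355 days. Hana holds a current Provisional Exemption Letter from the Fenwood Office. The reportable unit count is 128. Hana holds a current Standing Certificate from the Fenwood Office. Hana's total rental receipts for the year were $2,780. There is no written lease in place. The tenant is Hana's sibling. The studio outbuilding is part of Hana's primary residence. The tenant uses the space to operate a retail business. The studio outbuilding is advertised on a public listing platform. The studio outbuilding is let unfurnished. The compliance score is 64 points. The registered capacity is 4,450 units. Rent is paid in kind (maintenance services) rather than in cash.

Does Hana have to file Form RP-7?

Exception (a) is satisfied on its face — rent is paid in kind; the studio outbuilding is part of the primary residence. Turning to paragraph (e): (e) operates against (a): a current Schedule D Certificate is held. So (a) is unavailable.
Exception (b) is satisfied on its face — a current Tier B Exemption Letter is held; the tenant is an immediate family member. However, paragraphs (f)–(j) must be considered: (f) operates against (b): the space is let for business use. (g) would limit (f) — a current Provisional Exemption Letter is held — but (h) sets (g) aside: (h) operates against (g): the property is publicly advertised. (i) would limit (h) — the compliance score is 64 points, under the 67 points limit — but (j) sets (i) aside: (j) operates — a current Standing Certificate is held. So (b) is unavailable.
Exception (c) requires that the registered capacity is at least 4,920 units; but the registered capacity is 4,450 units, short of 4,920 units, so (c) is unavailable.
Exception (d) fails — the property is let unfurnished.
No exception displaces § 20.2.

Yes — Hana must file Form RP-7.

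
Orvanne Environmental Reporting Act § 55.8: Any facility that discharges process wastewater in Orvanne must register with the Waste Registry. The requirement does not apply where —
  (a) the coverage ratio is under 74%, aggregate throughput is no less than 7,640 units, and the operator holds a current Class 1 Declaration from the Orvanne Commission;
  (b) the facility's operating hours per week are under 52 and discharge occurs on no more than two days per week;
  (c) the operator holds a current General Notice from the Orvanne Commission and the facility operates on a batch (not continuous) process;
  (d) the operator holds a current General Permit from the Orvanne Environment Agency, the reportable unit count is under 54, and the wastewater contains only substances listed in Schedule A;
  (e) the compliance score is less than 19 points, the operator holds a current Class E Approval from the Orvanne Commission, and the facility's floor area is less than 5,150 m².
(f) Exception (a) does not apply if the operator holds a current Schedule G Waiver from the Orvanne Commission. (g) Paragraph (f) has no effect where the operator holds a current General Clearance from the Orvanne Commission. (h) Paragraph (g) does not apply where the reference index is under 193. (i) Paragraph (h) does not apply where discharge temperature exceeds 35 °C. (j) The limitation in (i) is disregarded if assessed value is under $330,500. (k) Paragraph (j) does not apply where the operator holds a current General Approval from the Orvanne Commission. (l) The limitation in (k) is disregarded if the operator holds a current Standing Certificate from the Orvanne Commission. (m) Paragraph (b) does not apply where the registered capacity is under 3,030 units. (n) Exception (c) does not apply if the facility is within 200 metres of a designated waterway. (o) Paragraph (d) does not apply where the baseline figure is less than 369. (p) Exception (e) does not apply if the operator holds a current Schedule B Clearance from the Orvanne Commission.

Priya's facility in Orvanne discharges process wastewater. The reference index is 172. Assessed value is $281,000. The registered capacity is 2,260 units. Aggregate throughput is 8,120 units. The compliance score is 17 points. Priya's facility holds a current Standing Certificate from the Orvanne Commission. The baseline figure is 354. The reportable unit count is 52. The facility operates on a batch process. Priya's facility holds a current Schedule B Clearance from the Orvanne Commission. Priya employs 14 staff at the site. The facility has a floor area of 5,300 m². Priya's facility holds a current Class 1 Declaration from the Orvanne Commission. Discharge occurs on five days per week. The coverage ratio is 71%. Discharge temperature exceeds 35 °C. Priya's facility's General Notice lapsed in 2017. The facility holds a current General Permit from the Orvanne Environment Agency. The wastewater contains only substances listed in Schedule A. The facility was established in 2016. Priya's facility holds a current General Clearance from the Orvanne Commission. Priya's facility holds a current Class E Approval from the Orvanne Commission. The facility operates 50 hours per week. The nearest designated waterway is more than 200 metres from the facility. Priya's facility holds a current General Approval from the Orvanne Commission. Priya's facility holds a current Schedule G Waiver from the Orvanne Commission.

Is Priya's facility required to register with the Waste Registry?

Exception (a): the coverage ratio is 71%, under the 74% limit; aggregate throughput is 8,120 units, meeting the 7,640 units threshold; a current Class 1 Declaration is held — every condition holds. But applying paragraphs (f)–(l): (f) is engaged — a current Schedule G Waiver is held. (g) would limit (f) — a current General Clearance is held — but (h) sets (g) aside: (h) is engaged — the reference index is 172, under the 193 limit. (i) would limit (h) — discharge temperature exceeds 35 °C — but (j) sets (i) aside: (j) is triggered — assessed value is $281,000, under the $330,500 limit. (k) is triggered (a current General Approval is held), but is set aside by (l): (l) is triggered — a current Standing Certificate is held. Exception (a) does not apply.
Exception (b) fails — discharge occurs on five days per week.
Exception (c) fails — there is no General Notice in force.
Exception (d)'s conditions are all satisfied: a current General Permit is held; the reportable unit count is 52, under the 54 limit; the wastewater is Schedule-A-only. However, paragraph (o) must be considered: (o) operates against (d): the baseline figure is 354, less than the 369 limit. So (d) is unavailable.
Exception (e) fails — the facility's floor area is 5,300 m², not less than 5,150 m².
No exception displaces § 55.8.

Yes — Priya's facility must register with the Waste Registry.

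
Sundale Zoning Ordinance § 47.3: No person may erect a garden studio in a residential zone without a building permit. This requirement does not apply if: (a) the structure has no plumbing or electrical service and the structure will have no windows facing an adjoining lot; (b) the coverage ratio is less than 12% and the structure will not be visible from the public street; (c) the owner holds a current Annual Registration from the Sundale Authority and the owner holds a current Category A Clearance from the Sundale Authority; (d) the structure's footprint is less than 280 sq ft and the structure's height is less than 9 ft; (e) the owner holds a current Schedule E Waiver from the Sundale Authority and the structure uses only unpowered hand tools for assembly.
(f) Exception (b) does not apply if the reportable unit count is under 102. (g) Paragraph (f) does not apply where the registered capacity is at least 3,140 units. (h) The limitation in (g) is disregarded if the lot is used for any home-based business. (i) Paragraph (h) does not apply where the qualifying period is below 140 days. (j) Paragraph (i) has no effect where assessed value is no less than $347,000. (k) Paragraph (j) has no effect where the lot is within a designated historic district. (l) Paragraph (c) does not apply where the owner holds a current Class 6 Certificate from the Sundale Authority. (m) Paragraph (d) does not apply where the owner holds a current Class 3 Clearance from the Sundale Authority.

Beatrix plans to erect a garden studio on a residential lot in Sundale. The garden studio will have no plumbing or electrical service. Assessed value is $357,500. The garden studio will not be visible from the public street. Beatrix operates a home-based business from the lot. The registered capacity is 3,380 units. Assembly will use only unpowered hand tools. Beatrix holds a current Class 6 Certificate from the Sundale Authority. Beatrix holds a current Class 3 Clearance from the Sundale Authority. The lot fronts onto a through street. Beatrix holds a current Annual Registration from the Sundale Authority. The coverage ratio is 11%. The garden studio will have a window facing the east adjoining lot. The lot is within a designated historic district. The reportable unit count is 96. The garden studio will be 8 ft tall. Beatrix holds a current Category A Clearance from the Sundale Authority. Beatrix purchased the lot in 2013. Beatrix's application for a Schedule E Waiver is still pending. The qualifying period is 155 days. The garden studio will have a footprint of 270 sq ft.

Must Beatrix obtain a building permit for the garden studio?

Exception (a) does not apply: a window faces an adjoining lot.
Exception (b): the coverage ratio is 11%, less than the 12% limit; the structure will not be visible from the street — every condition holds. However, paragraphs (f)–(k) must be considered: (f) applies — the reportable unit count is 96, under the 102 limit. (g) is triggered (the registered capacity is 3,380 units, meeting the 3,140 units threshold), but is itself disapplied by (h): (h) operates against (g): a home-based business operates on the lot. (i), which would lift (h), does not operate here — the qualifying period is 155 days, not below 140 days. (b) is therefore removed.
Exception (c)'s conditions are all satisfied: a current Annual Registration is held; a current Category A Clearance is held. Turning to paragraph (l): (l) operates against (c): a current Class 6 Certificate is held. (c) is therefore removed.
Exception (d) is satisfied on its face — the structure's footprint is 270 sq ft, less than the 280 sq ft limit; the structure's height is 8 ft, less than the 9 ft limit. But: (m) operates — a current Class 3 Clearance is held. So (d) is unavailable.
Exception (e) does not apply: the Schedule E Waiver is not current.
None of the exceptions is available; § 47.3 applies in full.

Yes — Beatrix must obtain a building permit.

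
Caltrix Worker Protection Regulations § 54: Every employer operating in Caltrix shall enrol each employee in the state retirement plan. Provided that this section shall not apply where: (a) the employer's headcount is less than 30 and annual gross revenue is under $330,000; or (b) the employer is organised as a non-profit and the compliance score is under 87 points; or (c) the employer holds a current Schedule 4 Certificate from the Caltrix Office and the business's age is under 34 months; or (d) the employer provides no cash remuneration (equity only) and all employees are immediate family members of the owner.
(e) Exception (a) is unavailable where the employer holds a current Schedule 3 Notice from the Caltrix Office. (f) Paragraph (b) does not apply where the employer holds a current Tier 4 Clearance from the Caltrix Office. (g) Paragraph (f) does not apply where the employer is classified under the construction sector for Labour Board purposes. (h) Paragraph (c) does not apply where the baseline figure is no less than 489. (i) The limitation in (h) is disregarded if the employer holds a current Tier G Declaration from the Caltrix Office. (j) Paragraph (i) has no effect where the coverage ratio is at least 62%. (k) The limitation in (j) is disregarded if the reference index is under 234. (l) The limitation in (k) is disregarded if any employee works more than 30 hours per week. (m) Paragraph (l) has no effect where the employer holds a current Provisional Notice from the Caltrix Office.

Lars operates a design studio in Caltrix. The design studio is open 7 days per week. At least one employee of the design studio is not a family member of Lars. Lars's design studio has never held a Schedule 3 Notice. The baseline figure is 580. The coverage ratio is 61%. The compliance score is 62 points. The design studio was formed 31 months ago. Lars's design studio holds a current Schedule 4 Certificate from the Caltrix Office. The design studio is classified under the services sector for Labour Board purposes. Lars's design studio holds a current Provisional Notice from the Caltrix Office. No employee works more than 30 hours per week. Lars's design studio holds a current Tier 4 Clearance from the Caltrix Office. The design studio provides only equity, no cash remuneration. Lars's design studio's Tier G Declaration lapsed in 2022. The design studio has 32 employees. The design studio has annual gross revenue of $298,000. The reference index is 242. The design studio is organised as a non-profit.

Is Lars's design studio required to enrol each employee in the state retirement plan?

Yes — Lars's design studio must enrol each employee in the state retirement plan.

Exception (a) does not apply: the employer's headcount is 32, not less than 30.
All of (b)'s requirements are met (the employer is a non-profit; the compliance score is 62 points, under the 87 points limit). But applying paragraphs (f)–(g): (f) operates against (b): a current Tier 4 Clearance is held. (g) is inapplicable (the design studio is classified under the services sector), so (f) stands. Exception (b) does not apply.
Exception (c): a current Schedule 4 Certificate is held; the business's age is 31 months, under the 34 months limit — every condition holds. However, paragraphs (h)–(m) must be considered: (h) operates against (c): the baseline figure is 580, meeting the 489 threshold. (i) is not engaged (the Tier G Declaration is not current), so (h) stands. Exception (c) does not apply.
Exception (d) requires that all employees are immediate family members of the owner; but at least one employee is not a family member, so (d) is unavailable.
Every exception is unavailable, so the rule governs.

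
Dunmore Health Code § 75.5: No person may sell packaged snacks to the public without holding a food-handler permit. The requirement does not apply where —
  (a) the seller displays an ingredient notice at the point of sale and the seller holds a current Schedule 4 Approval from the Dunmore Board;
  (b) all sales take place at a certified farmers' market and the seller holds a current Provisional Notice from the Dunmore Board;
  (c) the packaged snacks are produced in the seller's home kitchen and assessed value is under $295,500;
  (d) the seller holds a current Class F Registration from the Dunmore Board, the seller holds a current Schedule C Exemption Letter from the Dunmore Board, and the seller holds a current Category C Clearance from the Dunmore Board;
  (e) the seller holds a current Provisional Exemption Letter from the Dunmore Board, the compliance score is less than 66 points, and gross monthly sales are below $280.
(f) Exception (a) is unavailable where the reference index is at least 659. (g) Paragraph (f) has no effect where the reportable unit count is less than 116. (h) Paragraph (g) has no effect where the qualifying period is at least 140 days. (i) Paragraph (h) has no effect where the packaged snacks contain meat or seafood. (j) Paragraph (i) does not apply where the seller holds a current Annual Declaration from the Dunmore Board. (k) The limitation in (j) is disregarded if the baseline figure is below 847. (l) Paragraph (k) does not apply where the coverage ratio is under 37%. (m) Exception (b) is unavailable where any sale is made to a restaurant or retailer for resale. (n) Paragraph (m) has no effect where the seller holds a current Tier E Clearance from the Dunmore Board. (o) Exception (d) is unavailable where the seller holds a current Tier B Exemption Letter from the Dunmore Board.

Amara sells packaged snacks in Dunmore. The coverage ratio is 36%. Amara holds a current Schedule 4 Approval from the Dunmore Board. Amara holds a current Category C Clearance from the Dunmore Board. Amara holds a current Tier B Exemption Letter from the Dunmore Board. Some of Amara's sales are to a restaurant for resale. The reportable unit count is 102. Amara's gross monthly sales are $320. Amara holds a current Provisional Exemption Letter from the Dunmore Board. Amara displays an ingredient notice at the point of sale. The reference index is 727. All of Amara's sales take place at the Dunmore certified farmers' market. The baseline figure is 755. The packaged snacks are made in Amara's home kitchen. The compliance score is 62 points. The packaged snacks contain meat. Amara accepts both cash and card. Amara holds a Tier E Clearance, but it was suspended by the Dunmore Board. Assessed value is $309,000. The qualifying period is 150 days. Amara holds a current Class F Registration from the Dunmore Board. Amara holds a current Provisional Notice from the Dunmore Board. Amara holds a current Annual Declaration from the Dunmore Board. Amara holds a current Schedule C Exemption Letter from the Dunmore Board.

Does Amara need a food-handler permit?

Yes — Amara must hold a food-handler permit.

Exception (a) is satisfied on its face — an ingredient notice is displayed; a current Schedule 4 Approval is held. Turning to paragraphs (f)–(l): (f) is triggered — the reference index is 727, meeting the 659 threshold. (g) is engaged (the reportable unit count is 102, less than the 116 limit), but yields to (h): (h) operates against (g): the qualifying period is 150 days, meeting the 140 days threshold. (i) is engaged (the packaged snacks contain meat), but is displaced by (j): (j) operates — a current Annual Declaration is held. (k) would limit (j) — the baseline figure is 755, below the 847 limit — but (l) sets (k) aside: (l) operates against (k): the coverage ratio is 36%, under the 37% limit. So (a) is unavailable.
Exception (b) is satisfied on its face — all sales are at a certified farmers' market; a current Provisional Notice is held. But applying paragraphs (m)–(n): (m) applies — some sales are to a restaurant for resale. (n), which would lift (m), is not engaged — there is no Tier E Clearance in force. Exception (b) does not apply.
Exception (c) does not apply: assessed value is $309,000, not under $295,500.
Exception (d): a current Class F Registration is held; a current Schedule C Exemption Letter is held; a current Category C Clearance is held — every condition holds. But applying paragraph (o): (o) is triggered — a current Tier B Exemption Letter is held. Exception (d) does not apply.
Exception (e) does not apply: gross monthly sales are $320, not below $280.
No exception displaces § 75.5.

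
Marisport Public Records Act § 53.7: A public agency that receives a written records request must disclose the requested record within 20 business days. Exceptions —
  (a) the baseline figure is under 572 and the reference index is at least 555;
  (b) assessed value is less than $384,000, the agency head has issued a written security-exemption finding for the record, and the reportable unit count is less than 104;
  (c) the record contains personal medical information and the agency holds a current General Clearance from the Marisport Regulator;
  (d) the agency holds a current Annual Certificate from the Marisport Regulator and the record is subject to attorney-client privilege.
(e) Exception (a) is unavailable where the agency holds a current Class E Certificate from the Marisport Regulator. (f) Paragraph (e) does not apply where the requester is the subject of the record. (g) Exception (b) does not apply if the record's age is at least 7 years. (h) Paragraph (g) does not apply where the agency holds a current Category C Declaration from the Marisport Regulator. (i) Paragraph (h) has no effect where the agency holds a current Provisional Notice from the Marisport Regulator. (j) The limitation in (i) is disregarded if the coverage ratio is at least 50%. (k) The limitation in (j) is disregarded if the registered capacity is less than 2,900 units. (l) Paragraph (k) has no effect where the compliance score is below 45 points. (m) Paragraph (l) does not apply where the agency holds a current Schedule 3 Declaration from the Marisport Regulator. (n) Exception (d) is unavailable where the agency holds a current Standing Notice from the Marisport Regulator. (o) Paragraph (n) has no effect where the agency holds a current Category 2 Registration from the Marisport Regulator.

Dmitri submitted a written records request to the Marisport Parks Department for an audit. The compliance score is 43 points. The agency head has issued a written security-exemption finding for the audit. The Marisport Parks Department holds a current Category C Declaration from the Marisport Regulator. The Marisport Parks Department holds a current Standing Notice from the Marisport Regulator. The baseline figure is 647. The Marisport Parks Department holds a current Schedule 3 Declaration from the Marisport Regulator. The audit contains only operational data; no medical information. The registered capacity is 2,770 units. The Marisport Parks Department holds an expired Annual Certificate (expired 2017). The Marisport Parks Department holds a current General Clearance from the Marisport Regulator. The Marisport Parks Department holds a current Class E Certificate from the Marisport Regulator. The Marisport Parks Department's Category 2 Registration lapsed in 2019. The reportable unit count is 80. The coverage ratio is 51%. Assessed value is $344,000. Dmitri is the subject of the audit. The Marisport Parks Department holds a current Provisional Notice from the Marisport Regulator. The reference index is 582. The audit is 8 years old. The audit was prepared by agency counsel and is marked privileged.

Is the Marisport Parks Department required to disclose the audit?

Yes — the Marisport Parks Department must disclose the audit.

Exception (a) fails — the baseline figure is 647, not under 572.
Exception (b) is satisfied on its face — assessed value is $344,000, less than the $384,000 limit; a written security-exemption finding has been issued; the reportable unit count is 80, less than the 104 limit. However, paragraphs (g)–(m) must be considered: (g) operates — the record's age is 8 years, meeting the 7 years threshold. (h) would limit (g) — a current Category C Declaration is held — but (i) sets (h) aside: (i) is engaged — a current Provisional Notice is held. (j) operates (the coverage ratio is 51%, meeting the 50% threshold), but is displaced by (k): (k) operates against (j): the registered capacity is 2,770 units, less than the 2,900 units limit. (l) operates (the compliance score is 43 points, below the 45 points limit), but is displaced by (m): (m) is triggered — a current Schedule 3 Declaration is held. So (b) is unavailable.
Exception (c) fails — the audit contains only operational data.
Exception (d) requires that the agency holds a current Annual Certificate from the Marisport Regulator; but no current Annual Certificate is held, so (d) is unavailable.
Every exception is unavailable, so the rule governs.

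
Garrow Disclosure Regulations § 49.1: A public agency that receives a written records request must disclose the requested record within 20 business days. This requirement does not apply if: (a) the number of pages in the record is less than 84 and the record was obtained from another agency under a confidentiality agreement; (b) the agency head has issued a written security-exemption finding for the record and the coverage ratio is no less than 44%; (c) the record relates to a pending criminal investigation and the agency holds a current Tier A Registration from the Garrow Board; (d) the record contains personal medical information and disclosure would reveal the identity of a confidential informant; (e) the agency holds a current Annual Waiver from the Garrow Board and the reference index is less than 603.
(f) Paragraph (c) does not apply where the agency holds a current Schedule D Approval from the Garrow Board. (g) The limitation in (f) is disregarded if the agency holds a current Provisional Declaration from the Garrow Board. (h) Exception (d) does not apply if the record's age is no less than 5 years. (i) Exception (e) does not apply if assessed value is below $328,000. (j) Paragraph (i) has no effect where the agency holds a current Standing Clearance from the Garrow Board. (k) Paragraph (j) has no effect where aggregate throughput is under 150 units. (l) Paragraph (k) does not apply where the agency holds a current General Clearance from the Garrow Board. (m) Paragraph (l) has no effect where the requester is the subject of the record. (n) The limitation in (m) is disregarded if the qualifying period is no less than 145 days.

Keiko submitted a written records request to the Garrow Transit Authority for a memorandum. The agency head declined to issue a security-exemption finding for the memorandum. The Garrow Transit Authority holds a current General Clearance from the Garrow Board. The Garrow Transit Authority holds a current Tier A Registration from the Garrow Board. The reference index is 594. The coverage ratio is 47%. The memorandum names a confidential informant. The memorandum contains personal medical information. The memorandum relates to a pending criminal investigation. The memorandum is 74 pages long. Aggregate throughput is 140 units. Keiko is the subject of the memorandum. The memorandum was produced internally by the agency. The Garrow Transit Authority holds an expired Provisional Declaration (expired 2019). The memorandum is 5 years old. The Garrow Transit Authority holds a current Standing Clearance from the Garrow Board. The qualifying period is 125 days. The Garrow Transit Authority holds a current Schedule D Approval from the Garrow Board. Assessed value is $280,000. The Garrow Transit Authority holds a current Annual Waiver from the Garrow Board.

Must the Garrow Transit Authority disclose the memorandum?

Yes — the Garrow Transit Authority must disclose the memorandum.

Exception (a) fails — the memorandum was produced internally.
Exception (b) does not apply: the agency head declined to issue a security-exemption finding.
Exception (c): the memorandum relates to a pending investigation; a current Tier A Registration is held — every condition holds. But applying paragraphs (f)–(g): (f) operates against (c): a current Schedule D Approval is held. (g), which would lift (f), is not triggered — there is no Provisional Declaration in force. Exception (c) does not apply.
Exception (d)'s conditions are all satisfied: the memorandum contains personal medical information; the memorandum names a confidential informant. Turning to paragraph (h): (h) operates against (d): the record's age is 5 years, meeting the 5 years threshold. Exception (d) does not apply.
Exception (e): a current Annual Waiver is held; the reference index is 594, less than the 603 limit — every condition holds. Turning to paragraphs (i)–(n): (i) operates against (e): assessed value is $280,000, below the $328,000 limit. (j) applies (a current Standing Clearance is held), but is itself disapplied by (k): (k) operates — aggregate throughput is 140 units, under the 150 units limit. (l) is triggered (a current General Clearance is held), but yields to (m): (m) applies — Keiko is the subject of the memorandum. (n), which would lift (m), does not operate here — the qualifying period is 125 days, short of 145 days. Exception (e) does not apply.
Every exception is unavailable, so the rule governs.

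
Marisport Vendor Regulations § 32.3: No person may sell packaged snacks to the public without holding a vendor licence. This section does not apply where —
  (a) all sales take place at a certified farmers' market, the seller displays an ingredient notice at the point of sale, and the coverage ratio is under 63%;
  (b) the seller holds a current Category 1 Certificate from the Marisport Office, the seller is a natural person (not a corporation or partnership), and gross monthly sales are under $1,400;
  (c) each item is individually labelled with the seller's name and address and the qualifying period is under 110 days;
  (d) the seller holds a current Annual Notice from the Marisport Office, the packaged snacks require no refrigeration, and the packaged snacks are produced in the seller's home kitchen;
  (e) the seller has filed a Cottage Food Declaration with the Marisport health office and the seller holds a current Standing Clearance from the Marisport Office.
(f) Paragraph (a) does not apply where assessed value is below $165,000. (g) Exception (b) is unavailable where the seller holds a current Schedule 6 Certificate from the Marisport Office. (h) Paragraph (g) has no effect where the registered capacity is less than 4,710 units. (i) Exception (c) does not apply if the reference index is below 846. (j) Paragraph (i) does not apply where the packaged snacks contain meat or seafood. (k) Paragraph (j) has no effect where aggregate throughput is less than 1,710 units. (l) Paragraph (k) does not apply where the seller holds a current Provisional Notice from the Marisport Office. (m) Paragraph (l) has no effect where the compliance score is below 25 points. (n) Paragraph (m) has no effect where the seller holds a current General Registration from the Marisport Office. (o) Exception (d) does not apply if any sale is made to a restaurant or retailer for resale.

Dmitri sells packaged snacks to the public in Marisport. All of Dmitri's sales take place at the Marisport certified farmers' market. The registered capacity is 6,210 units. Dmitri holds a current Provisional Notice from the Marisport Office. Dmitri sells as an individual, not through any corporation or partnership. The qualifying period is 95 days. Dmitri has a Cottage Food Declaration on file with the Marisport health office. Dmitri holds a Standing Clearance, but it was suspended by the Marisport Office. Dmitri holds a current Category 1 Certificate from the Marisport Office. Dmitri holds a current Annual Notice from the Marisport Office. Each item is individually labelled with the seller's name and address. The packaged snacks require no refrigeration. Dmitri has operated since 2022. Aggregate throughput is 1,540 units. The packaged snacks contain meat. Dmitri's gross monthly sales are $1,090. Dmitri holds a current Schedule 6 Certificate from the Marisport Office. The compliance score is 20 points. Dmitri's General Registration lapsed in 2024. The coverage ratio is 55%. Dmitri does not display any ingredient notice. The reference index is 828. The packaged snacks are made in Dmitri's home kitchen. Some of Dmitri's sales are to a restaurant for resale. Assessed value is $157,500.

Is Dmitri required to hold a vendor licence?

Exception (a) fails — no ingredient notice is displayed.
Exception (b)'s conditions are all satisfied: a current Category 1 Certificate is held; the seller is a natural person; gross monthly sales are $1,090, under the $1,400 limit. But: (g) applies — a current Schedule 6 Certificate is held. (h) is not engaged (the registered capacity is 6,210 units, not less than 4,710 units), so (g) stands. So (b) is unavailable.
Exception (c) is satisfied on its face — items are individually labelled; the qualifying period is 95 days, under the 110 days limit. But: (i) is triggered — the reference index is 828, below the 846 limit. (j) would limit (i) — the packaged snacks contain meat — but (k) sets (j) aside: (k) operates — aggregate throughput is 1,540 units, less than the 1,710 units limit. (l) is triggered (a current Provisional Notice is held), but is overridden by (m): (m) operates against (l): the compliance score is 20 points, below the 25 points limit. (n) is inapplicable (no current General Registration is held), so (m) stands. (c) is therefore removed.
Exception (d)'s conditions are all satisfied: a current Annual Notice is held; the packaged snacks are shelf-stable; the packaged snacks are home-kitchen produced. Turning to paragraph (o): (o) operates against (d): some sales are to a restaurant for resale. Exception (d) does not apply.
Exception (e) fails — there is no Standing Clearance in force.
No exception applies. The general rule governs.

Yes — Dmitri must hold a vendor licence.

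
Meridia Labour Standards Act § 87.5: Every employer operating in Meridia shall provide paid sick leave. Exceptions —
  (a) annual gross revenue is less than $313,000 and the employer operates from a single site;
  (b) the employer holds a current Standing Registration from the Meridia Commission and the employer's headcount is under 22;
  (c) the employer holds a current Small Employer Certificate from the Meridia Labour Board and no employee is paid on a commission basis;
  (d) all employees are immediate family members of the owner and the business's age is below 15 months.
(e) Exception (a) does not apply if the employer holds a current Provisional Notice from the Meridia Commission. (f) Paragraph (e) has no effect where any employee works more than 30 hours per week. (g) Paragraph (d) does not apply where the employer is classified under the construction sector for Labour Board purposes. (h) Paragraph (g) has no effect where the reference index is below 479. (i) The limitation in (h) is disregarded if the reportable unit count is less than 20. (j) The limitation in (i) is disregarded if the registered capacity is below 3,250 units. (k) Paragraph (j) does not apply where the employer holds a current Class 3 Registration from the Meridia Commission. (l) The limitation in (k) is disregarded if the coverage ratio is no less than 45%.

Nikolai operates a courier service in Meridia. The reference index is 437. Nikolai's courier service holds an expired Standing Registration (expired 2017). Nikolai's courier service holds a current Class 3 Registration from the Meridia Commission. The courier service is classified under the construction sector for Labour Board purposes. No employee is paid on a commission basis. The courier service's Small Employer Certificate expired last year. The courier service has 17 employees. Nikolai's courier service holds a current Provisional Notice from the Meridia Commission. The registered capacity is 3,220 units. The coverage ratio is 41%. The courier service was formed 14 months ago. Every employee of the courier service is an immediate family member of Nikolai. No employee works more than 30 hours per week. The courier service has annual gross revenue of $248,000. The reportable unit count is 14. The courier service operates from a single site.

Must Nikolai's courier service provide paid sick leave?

Yes — Nikolai's courier service must provide paid sick leave.

Exception (a) is satisfied on its face — annual gross revenue is $248,000, less than the $313,000 limit; the employer operates from a single site. But applying paragraphs (e)–(f): (e) is triggered — a current Provisional Notice is held. (f) is not engaged (no employee exceeds 30 hours/week), so (e) stands. So (a) is unavailable.
Exception (b) requires that the employer holds a current Standing Registration from the Meridia Commission; but the Standing Registration is not current, so (b) is unavailable.
Exception (c) does not apply: the Small Employer Certificate has expired.
Exception (d) is satisfied on its face — every employee is an immediate family member; the business's age is 14 months, below the 15 months limit. Turning to paragraphs (g)–(l): (g) operates against (d): the courier service is classified under the construction sector. (h) is triggered (the reference index is 437, below the 479 limit), but is displaced by (i): (i) is engaged — the reportable unit count is 14, less than the 20 limit. (j) applies (the registered capacity is 3,220 units, below the 3,250 units limit), but is set aside by (k): (k) operates against (j): a current Class 3 Registration is held. (l) is not triggered (the coverage ratio is 41%, short of 45%), so (k) stands. Exception (d) does not apply.
Every exception is unavailable, so the rule governs.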